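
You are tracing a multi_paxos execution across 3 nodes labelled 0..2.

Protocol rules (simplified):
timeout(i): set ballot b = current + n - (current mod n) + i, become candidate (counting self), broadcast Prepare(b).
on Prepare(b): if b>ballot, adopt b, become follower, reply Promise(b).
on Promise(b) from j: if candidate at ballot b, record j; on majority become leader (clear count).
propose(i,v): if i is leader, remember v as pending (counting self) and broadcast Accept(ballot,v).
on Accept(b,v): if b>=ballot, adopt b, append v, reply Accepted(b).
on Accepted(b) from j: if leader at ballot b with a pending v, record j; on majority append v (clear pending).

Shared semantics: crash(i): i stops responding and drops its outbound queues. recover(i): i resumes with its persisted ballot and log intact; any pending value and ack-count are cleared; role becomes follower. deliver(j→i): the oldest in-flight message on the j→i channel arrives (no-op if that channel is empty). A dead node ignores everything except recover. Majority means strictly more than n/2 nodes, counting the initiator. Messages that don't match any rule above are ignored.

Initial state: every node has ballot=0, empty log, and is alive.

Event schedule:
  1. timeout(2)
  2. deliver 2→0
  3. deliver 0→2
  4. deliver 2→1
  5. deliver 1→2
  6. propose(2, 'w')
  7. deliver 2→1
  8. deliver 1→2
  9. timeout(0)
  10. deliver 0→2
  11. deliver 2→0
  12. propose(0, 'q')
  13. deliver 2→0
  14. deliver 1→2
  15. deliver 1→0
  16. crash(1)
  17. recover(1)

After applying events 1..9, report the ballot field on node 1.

5

step 1 timeout(2): 2={cand,b=5,log=-}
step 2 deliver 2→0: 0={foll,b=5,log=-}
step 3 deliver 0→2: 2={lead,b=5,log=-}
step 4 deliver 2→1: 1={foll,b=5,log=-}
step 5 deliver 1→2: —
step 6 propose(2,'w'): —
step 7 deliver 2→1: 1={foll,b=5,log=w}
step 8 deliver 1→2: 2={lead,b=5,log=w}
step 9 timeout(0): 0={cand,b=6,log=-}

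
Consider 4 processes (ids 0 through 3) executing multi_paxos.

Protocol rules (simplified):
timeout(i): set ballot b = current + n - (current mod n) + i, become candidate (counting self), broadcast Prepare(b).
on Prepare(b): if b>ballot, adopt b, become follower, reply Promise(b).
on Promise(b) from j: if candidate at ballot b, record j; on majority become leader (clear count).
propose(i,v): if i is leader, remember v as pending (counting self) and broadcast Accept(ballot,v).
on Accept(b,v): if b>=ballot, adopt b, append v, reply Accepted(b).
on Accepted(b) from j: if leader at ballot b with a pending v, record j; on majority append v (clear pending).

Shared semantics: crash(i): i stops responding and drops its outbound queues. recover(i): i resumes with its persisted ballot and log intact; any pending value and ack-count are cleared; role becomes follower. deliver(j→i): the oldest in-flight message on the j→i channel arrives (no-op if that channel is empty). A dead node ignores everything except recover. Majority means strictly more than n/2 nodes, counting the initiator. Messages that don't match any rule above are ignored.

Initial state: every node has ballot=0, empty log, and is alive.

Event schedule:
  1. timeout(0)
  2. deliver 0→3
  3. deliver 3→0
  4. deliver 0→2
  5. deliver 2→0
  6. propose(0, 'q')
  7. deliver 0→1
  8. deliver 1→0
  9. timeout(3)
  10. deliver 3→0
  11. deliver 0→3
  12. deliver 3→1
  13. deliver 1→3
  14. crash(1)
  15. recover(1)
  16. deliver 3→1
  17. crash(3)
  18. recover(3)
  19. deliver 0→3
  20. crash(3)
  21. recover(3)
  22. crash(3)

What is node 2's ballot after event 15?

[1] timeout(0) → N0(cand b4 [-])
[2] deliver 0→3 → N3(foll b4 [-])
[3] deliver 3→0 → ∅
[4] deliver 0→2 → N2(foll b4 [-])
[5] deliver 2→0 → N0(lead b4 [-])
[6] propose(0,'q') → ∅
[7] deliver 0→1 → N1(foll b4 [-])
[8] deliver 1→0 → ∅
[9] timeout(3) → N3(cand b11 [-])
[10] deliver 3→0 → N0(foll b11 [-])
[11] deliver 0→3 → ∅
[12] deliver 3→1 → N1(foll b11 [-])
[13] deliver 1→3 → ∅
[14] crash(1) → N1(✗foll b11 [-])
[15] recover(1) → N1(foll b11 [-])

4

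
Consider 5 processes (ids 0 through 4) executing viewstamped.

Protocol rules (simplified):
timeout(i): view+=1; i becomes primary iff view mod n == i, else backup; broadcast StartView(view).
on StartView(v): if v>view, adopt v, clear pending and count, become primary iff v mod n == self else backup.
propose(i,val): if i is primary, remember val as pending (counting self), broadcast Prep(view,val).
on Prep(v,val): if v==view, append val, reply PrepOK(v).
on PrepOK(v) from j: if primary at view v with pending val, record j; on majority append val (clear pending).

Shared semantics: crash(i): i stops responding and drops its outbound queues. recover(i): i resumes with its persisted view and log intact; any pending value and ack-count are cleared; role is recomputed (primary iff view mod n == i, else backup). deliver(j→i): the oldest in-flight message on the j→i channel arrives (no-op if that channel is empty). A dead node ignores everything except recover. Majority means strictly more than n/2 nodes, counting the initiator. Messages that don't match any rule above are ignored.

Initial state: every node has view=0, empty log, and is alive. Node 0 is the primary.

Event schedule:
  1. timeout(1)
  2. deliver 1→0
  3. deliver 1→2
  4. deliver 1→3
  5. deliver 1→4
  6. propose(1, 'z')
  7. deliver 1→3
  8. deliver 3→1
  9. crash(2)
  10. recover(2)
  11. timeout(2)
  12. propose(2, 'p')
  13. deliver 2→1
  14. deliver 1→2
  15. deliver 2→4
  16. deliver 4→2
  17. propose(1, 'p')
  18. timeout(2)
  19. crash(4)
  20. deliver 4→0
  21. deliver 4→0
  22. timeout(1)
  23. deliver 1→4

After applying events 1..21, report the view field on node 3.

e1 timeout(1): 1[prim,v=1,-]
e2 deliver 1→0: 0[back,v=1,-]
e3 deliver 1→2: 2[back,v=1,-]
e4 deliver 1→3: 3[back,v=1,-]
e5 deliver 1→4: 4[back,v=1,-]
e6 propose(1,'z'): ·
e7 deliver 1→3: 3[back,v=1,z]
e8 deliver 3→1: ·
e9 crash(2): 2[✗back,v=1,-]
e10 recover(2): 2[back,v=1,-]
e11 timeout(2): 2[prim,v=2,-]
e12 propose(2,'p'): ·
e13 deliver 2→1: 1[back,v=2,-]
e14 deliver 1→2: ·
e15 deliver 2→4: 4[back,v=2,-]
e16 deliver 4→2: ·
e17 propose(1,'p'): ·
e18 timeout(2): 2[back,v=3,-]
e19 crash(4): 4[✗back,v=2,-]
e20 deliver 4→0: ·
e21 deliver 4→0: ·

1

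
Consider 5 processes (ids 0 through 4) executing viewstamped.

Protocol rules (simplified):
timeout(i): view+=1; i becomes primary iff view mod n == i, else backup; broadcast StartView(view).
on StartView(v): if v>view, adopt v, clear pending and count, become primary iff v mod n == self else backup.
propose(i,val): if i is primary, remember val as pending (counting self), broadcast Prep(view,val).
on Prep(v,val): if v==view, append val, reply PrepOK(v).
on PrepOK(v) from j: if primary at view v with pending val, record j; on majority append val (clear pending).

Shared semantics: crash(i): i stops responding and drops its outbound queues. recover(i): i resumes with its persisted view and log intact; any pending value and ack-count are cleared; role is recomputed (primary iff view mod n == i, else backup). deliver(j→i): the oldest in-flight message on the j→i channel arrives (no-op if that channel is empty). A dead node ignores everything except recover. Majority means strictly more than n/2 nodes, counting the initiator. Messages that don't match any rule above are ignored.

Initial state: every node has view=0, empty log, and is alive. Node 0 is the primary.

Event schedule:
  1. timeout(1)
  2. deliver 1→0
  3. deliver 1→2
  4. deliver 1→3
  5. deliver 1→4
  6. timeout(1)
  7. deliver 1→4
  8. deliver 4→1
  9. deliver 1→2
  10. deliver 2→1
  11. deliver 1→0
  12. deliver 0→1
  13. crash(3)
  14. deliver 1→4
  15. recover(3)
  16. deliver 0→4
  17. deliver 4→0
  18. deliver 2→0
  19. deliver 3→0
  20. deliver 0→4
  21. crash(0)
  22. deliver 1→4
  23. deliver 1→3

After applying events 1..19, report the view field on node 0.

after 1 — timeout(1): n1:prim/v1/[-]
after 2 — deliver 1→0: n0:back/v1/[-]
after 3 — deliver 1→2: n2:back/v1/[-]
after 4 — deliver 1→3: n3:back/v1/[-]
after 5 — deliver 1→4: n4:back/v1/[-]
after 6 — timeout(1): n1:back/v2/[-]
after 7 — deliver 1→4: n4:back/v2/[-]
after 8 — deliver 4→1: ·
after 9 — deliver 1→2: n2:prim/v2/[-]
after 10 — deliver 2→1: ·
after 11 — deliver 1→0: n0:back/v2/[-]
after 12 — deliver 0→1: ·
after 13 — crash(3): n3:✗back/v1/[-]
after 14 — deliver 1→4: ·
after 15 — recover(3): n3:back/v1/[-]
after 16 — deliver 0→4: ·
after 17 — deliver 4→0: ·
after 18 — deliver 2→0: ·
after 19 — deliver 3→0: ·

2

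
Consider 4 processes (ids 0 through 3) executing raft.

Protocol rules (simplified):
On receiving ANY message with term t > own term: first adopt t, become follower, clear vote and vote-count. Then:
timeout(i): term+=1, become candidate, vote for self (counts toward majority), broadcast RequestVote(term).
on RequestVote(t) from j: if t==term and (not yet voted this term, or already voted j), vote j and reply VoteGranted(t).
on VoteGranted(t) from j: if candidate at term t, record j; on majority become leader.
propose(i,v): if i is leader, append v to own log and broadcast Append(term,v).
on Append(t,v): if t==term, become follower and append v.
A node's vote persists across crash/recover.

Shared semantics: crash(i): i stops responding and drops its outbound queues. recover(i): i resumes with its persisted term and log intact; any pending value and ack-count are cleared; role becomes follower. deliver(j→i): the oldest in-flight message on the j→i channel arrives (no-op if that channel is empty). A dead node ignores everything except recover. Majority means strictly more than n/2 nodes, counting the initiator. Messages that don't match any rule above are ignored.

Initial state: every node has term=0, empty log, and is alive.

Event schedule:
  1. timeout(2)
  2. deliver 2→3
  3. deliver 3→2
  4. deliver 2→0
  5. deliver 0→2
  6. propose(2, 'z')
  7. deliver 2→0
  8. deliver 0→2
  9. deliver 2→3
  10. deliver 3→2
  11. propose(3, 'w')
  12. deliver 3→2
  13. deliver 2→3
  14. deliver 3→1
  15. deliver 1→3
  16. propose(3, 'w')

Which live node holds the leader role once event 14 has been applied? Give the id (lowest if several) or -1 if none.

2

after 1 — timeout(2): n2:cand/t1/[-]
after 2 — deliver 2→3: n3:foll/t1/[-]
after 3 — deliver 3→2: ·
after 4 — deliver 2→0: n0:foll/t1/[-]
after 5 — deliver 0→2: n2:lead/t1/[-]
after 6 — propose(2,'z'): n2:lead/t1/[z]
after 7 — deliver 2→0: n0:foll/t1/[z]
after 8 — deliver 0→2: ·
after 9 — deliver 2→3: n3:foll/t1/[z]
after 10 — deliver 3→2: ·
after 11 — propose(3,'w'): ·
after 12 — deliver 3→2: ·
after 13 — deliver 2→3: ·
after 14 — deliver 3→1: ·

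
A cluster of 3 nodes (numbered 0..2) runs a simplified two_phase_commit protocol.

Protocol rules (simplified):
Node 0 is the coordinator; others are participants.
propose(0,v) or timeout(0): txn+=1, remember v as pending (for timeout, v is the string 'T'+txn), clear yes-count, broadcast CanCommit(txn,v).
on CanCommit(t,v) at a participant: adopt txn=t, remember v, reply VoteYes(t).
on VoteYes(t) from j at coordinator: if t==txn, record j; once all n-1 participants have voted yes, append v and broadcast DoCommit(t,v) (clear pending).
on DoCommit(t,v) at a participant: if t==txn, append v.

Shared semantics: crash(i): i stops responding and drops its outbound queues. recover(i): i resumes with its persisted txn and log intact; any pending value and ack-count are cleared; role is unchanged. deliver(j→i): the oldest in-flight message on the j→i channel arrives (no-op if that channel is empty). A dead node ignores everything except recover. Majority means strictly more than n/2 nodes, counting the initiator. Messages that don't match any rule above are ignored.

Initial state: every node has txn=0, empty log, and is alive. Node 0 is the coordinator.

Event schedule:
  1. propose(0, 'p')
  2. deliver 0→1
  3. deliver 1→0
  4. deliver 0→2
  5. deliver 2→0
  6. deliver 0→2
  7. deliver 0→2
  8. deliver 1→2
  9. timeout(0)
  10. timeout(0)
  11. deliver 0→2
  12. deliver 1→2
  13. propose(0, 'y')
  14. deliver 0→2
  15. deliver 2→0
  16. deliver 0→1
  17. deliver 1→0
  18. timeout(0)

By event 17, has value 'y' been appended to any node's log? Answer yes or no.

no

1. propose(0,'p'):  <0:coor t1 ->
2. deliver 0→1:  <1:part t1 ->
3. deliver 1→0:  nop
4. deliver 0→2:  <2:part t1 ->
5. deliver 2→0:  <0:coor t1 p>
6. deliver 0→2:  <2:part t1 p>
7. deliver 0→2:  nop
8. deliver 1→2:  nop
9. timeout(0):  <0:coor t2 p>
10. timeout(0):  <0:coor t3 p>
11. deliver 0→2:  <2:part t2 p>
12. deliver 1→2:  nop
13. propose(0,'y'):  <0:coor t4 p>
14. deliver 0→2:  <2:part t3 p>
15. deliver 2→0:  nop
16. deliver 0→1:  <1:part t1 p>
17. deliver 1→0:  nop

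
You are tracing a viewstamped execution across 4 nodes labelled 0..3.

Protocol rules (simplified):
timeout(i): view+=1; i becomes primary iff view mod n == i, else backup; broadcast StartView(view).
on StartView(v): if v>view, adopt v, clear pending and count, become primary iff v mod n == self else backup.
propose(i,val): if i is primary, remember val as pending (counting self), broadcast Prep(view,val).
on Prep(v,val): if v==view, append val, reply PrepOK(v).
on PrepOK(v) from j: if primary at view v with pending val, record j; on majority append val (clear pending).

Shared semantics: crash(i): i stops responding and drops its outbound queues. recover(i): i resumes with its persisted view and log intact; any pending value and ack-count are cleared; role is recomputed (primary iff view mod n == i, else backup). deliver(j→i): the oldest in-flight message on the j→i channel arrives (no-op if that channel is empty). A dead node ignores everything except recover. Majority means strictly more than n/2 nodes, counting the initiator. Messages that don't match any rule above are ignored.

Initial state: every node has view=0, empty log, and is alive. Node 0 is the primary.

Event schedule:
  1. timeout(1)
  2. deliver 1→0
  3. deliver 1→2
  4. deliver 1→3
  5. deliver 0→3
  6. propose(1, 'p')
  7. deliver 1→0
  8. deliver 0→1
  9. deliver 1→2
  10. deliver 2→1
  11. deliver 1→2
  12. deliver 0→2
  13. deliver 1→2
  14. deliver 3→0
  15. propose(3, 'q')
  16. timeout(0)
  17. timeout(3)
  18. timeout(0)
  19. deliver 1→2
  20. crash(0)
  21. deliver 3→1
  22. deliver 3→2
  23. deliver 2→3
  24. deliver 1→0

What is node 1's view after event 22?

after 1 — timeout(1): n1:prim/v1/[-]
after 2 — deliver 1→0: n0:back/v1/[-]
after 3 — deliver 1→2: n2:back/v1/[-]
after 4 — deliver 1→3: n3:back/v1/[-]
after 5 — deliver 0→3: ·
after 6 — propose(1,'p'): ·
after 7 — deliver 1→0: n0:back/v1/[p]
after 8 — deliver 0→1: ·
after 9 — deliver 1→2: n2:back/v1/[p]
after 10 — deliver 2→1: n1:prim/v1/[p]
after 11 — deliver 1→2: ·
after 12 — deliver 0→2: ·
after 13 — deliver 1→2: ·
after 14 — deliver 3→0: ·
after 15 — propose(3,'q'): ·
after 16 — timeout(0): n0:back/v2/[p]
after 17 — timeout(3): n3:back/v2/[-]
after 18 — timeout(0): n0:back/v3/[p]
after 19 — deliver 1→2: ·
after 20 — crash(0): n0:✗back/v3/[p]
after 21 — deliver 3→1: n1:back/v2/[p]
after 22 — deliver 3→2: n2:prim/v2/[p]

2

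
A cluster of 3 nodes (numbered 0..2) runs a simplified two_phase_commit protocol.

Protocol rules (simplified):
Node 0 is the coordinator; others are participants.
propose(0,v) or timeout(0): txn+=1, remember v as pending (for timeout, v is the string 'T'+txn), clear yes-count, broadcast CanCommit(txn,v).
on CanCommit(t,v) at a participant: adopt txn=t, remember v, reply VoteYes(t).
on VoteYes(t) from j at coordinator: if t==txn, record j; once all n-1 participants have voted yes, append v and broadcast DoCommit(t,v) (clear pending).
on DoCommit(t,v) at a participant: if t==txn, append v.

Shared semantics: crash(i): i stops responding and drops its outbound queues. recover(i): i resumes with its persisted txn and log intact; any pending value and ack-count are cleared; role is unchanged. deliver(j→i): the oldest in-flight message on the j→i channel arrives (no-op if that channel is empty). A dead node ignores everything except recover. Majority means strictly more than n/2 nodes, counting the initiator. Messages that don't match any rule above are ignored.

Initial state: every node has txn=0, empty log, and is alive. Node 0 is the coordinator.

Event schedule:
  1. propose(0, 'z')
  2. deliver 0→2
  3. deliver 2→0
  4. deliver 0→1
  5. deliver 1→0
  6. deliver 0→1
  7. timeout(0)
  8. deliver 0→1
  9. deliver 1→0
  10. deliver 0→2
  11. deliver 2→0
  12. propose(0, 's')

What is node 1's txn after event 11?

step 1 propose(0,'z'): 0={coor,t=1,log=-}
step 2 deliver 0→2: 2={part,t=1,log=-}
step 3 deliver 2→0: —
step 4 deliver 0→1: 1={part,t=1,log=-}
step 5 deliver 1→0: 0={coor,t=1,log=z}
step 6 deliver 0→1: 1={part,t=1,log=z}
step 7 timeout(0): 0={coor,t=2,log=z}
step 8 deliver 0→1: 1={part,t=2,log=z}
step 9 deliver 1→0: —
step 10 deliver 0→2: 2={part,t=1,log=z}
step 11 deliver 2→0: —

2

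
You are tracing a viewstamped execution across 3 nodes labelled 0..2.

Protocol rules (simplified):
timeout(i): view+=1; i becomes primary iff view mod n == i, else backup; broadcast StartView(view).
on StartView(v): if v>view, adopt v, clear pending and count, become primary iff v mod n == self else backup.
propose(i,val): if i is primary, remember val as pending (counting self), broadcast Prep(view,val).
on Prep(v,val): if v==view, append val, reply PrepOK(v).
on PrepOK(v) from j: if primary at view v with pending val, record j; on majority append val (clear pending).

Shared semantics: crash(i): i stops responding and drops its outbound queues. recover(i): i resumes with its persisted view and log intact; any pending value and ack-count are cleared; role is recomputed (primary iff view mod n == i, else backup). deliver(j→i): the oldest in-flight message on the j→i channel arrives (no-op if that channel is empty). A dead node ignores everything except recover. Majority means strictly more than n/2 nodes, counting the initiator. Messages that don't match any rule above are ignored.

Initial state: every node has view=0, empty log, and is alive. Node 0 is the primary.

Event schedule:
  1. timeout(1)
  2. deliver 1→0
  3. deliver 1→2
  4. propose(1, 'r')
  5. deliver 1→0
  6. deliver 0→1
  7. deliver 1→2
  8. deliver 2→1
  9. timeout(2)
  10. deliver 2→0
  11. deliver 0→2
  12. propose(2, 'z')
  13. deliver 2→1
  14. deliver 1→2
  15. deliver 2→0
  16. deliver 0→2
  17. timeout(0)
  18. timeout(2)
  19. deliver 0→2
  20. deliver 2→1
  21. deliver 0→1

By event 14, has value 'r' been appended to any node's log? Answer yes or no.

e1 timeout(1): 1[prim,v=1,-]
e2 deliver 1→0: 0[back,v=1,-]
e3 deliver 1→2: 2[back,v=1,-]
e4 propose(1,'r'): ·
e5 deliver 1→0: 0[back,v=1,r]
e6 deliver 0→1: 1[prim,v=1,r]
e7 deliver 1→2: 2[back,v=1,r]
e8 deliver 2→1: ·
e9 timeout(2): 2[prim,v=2,r]
e10 deliver 2→0: 0[back,v=2,r]
e11 deliver 0→2: ·
e12 propose(2,'z'): ·
e13 deliver 2→1: 1[back,v=2,r]
e14 deliver 1→2: ·

yes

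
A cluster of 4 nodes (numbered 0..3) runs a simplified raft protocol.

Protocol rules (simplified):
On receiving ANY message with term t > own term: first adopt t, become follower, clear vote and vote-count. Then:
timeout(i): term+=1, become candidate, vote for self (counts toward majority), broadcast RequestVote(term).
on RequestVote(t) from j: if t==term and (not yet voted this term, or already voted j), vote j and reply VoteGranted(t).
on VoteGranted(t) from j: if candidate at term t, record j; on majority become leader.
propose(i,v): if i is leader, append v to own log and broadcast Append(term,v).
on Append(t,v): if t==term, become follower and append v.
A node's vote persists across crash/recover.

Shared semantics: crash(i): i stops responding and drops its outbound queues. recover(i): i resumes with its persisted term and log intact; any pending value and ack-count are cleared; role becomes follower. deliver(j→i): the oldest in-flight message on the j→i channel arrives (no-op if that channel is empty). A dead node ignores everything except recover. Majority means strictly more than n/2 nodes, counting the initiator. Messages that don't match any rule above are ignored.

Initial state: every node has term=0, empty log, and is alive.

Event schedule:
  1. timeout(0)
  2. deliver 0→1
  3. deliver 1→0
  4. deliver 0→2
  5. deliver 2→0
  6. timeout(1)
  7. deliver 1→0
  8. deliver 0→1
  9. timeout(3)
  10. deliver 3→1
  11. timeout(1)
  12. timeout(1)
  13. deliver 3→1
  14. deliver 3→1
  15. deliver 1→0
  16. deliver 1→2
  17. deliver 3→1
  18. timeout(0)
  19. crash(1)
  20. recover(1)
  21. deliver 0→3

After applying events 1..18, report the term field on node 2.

[1] timeout(0) → N0(cand t1 [-])
[2] deliver 0→1 → N1(foll t1 [-])
[3] deliver 1→0 → ∅
[4] deliver 0→2 → N2(foll t1 [-])
[5] deliver 2→0 → N0(lead t1 [-])
[6] timeout(1) → N1(cand t2 [-])
[7] deliver 1→0 → N0(foll t2 [-])
[8] deliver 0→1 → ∅
[9] timeout(3) → N3(cand t1 [-])
[10] deliver 3→1 → ∅
[11] timeout(1) → N1(cand t3 [-])
[12] timeout(1) → N1(cand t4 [-])
[13] deliver 3→1 → ∅
[14] deliver 3→1 → ∅
[15] deliver 1→0 → N0(foll t3 [-])
[16] deliver 1→2 → N2(foll t2 [-])
[17] deliver 3→1 → ∅
[18] timeout(0) → N0(cand t4 [-])

2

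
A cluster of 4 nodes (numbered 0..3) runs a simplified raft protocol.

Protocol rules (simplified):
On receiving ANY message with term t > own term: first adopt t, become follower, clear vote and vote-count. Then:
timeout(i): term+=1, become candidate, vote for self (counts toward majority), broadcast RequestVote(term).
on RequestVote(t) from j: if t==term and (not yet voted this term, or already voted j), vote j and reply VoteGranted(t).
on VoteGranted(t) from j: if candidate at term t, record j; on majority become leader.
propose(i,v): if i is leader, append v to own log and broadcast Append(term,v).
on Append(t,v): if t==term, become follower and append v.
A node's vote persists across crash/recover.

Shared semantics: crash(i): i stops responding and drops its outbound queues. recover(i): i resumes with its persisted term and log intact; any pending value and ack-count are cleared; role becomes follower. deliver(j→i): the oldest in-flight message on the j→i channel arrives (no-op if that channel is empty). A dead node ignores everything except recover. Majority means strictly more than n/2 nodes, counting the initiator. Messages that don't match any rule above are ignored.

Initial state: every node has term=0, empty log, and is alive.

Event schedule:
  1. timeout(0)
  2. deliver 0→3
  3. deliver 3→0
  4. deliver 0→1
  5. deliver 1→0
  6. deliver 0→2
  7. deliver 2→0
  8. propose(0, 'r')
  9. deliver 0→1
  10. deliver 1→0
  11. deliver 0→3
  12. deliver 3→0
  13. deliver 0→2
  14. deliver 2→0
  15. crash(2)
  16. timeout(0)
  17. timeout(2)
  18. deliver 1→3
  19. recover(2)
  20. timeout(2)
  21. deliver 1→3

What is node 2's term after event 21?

[1] timeout(0) → N0(cand t1 [-])
[2] deliver 0→3 → N3(foll t1 [-])
[3] deliver 3→0 → ∅
[4] deliver 0→1 → N1(foll t1 [-])
[5] deliver 1→0 → N0(lead t1 [-])
[6] deliver 0→2 → N2(foll t1 [-])
[7] deliver 2→0 → ∅
[8] propose(0,'r') → N0(lead t1 [r])
[9] deliver 0→1 → N1(foll t1 [r])
[10] deliver 1→0 → ∅
[11] deliver 0→3 → N3(foll t1 [r])
[12] deliver 3→0 → ∅
[13] deliver 0→2 → N2(foll t1 [r])
[14] deliver 2→0 → ∅
[15] crash(2) → N2(✗foll t1 [r])
[16] timeout(0) → N0(cand t2 [r])
[17] timeout(2) → ∅
[18] deliver 1→3 → ∅
[19] recover(2) → N2(foll t1 [r])
[20] timeout(2) → N2(cand t2 [r])
[21] deliver 1→3 → ∅

2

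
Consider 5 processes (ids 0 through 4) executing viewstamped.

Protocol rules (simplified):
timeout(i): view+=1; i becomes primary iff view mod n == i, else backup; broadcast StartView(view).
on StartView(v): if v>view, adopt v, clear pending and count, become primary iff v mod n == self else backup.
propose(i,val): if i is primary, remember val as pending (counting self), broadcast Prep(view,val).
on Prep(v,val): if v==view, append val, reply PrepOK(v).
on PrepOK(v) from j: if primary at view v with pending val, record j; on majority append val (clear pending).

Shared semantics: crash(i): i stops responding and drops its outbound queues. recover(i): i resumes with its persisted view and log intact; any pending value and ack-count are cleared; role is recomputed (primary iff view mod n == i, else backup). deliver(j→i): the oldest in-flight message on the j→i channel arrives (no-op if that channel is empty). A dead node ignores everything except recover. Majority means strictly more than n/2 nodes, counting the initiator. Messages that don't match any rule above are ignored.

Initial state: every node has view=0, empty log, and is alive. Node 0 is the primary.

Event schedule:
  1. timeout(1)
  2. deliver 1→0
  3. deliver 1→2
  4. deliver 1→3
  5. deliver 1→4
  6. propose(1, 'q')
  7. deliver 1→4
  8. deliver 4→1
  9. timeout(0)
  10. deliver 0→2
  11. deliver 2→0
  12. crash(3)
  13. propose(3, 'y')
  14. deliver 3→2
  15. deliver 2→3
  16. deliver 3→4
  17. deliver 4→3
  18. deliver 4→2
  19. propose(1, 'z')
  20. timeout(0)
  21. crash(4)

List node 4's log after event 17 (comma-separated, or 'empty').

[1] timeout(1) → N1(prim v1 [-])
[2] deliver 1→0 → N0(back v1 [-])
[3] deliver 1→2 → N2(back v1 [-])
[4] deliver 1→3 → N3(back v1 [-])
[5] deliver 1→4 → N4(back v1 [-])
[6] propose(1,'q') → ∅
[7] deliver 1→4 → N4(back v1 [q])
[8] deliver 4→1 → ∅
[9] timeout(0) → N0(back v2 [-])
[10] deliver 0→2 → N2(prim v2 [-])
[11] deliver 2→0 → ∅
[12] crash(3) → N3(✗back v1 [-])
[13] propose(3,'y') → ∅
[14] deliver 3→2 → ∅
[15] deliver 2→3 → ∅
[16] deliver 3→4 → ∅
[17] deliver 4→3 → ∅

q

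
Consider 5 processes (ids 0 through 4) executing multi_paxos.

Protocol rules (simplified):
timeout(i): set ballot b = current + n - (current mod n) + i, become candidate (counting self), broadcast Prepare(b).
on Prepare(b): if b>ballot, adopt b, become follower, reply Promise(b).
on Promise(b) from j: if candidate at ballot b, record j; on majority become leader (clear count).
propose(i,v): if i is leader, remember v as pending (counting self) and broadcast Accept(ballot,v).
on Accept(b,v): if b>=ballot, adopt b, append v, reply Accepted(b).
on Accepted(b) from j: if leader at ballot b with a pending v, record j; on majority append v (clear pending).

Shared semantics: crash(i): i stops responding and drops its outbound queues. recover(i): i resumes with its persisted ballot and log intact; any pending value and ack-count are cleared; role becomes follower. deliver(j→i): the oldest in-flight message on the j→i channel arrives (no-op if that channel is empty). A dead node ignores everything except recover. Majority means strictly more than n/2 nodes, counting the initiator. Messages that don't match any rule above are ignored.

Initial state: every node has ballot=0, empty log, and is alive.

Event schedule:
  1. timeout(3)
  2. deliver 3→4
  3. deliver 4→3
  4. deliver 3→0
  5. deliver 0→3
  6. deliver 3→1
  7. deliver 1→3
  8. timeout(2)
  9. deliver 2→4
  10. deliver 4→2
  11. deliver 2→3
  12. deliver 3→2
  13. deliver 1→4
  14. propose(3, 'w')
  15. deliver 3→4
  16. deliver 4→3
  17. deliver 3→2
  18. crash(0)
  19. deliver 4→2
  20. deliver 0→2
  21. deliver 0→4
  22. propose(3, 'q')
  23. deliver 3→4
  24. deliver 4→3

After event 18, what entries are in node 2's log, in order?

1. timeout(3):  <3:cand b8 ->
2. deliver 3→4:  <4:foll b8 ->
3. deliver 4→3:  nop
4. deliver 3→0:  <0:foll b8 ->
5. deliver 0→3:  <3:lead b8 ->
6. deliver 3→1:  <1:foll b8 ->
7. deliver 1→3:  nop
8. timeout(2):  <2:cand b7 ->
9. deliver 2→4:  nop
10. deliver 4→2:  nop
11. deliver 2→3:  nop
12. deliver 3→2:  <2:foll b8 ->
13. deliver 1→4:  nop
14. propose(3,'w'):  nop
15. deliver 3→4:  <4:foll b8 w>
16. deliver 4→3:  nop
17. deliver 3→2:  <2:foll b8 w>
18. crash(0):  <0:✗foll b8 ->

w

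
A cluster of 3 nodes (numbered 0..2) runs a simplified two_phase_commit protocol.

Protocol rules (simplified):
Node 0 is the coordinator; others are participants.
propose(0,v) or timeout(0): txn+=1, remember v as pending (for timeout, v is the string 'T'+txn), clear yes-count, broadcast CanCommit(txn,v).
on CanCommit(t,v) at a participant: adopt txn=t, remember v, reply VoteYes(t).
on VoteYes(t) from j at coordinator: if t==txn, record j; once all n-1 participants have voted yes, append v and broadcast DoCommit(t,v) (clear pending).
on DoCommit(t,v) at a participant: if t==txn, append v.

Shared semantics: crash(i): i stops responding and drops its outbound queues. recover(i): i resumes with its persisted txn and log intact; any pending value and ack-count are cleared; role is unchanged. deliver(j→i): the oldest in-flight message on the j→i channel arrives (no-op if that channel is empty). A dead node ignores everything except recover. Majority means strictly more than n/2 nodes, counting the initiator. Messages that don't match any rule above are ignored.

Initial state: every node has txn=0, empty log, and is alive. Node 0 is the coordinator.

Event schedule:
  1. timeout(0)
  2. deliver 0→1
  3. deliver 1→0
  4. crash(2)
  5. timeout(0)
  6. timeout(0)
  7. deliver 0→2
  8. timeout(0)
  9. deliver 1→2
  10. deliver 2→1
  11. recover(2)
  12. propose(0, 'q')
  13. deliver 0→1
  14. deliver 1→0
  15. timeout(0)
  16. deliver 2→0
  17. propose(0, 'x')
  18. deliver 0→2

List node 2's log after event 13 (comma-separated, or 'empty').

empty

[1] timeout(0) → N0(coor t1 [-])
[2] deliver 0→1 → N1(part t1 [-])
[3] deliver 1→0 → ∅
[4] crash(2) → N2(✗part t0 [-])
[5] timeout(0) → N0(coor t2 [-])
[6] timeout(0) → N0(coor t3 [-])
[7] deliver 0→2 → ∅
[8] timeout(0) → N0(coor t4 [-])
[9] deliver 1→2 → ∅
[10] deliver 2→1 → ∅
[11] recover(2) → N2(part t0 [-])
[12] propose(0,'q') → N0(coor t5 [-])
[13] deliver 0→1 → N1(part t2 [-])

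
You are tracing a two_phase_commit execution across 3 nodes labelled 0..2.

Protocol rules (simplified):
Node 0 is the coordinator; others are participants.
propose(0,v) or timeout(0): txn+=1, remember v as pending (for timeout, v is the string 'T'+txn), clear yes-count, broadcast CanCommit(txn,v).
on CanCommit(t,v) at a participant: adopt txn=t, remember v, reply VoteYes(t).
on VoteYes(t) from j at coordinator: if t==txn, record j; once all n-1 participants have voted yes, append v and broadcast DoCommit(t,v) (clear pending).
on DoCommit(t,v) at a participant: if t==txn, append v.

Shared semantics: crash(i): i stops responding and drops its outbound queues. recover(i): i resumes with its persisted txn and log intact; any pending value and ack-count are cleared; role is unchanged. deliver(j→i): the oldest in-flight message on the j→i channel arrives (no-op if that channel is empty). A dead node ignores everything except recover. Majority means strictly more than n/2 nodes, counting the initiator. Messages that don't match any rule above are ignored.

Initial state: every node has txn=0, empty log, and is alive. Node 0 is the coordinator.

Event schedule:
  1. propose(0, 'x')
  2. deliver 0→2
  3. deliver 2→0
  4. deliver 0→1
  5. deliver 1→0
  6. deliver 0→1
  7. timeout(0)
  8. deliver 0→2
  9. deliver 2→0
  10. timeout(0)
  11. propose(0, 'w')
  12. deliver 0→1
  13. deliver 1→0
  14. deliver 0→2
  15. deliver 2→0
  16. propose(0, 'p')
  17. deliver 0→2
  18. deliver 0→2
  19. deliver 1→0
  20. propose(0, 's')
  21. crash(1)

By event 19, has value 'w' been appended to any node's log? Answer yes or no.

[1] propose(0,'x') → N0(coor t1 [-])
[2] deliver 0→2 → N2(part t1 [-])
[3] deliver 2→0 → ∅
[4] deliver 0→1 → N1(part t1 [-])
[5] deliver 1→0 → N0(coor t1 [x])
[6] deliver 0→1 → N1(part t1 [x])
[7] timeout(0) → N0(coor t2 [x])
[8] deliver 0→2 → N2(part t1 [x])
[9] deliver 2→0 → ∅
[10] timeout(0) → N0(coor t3 [x])
[11] propose(0,'w') → N0(coor t4 [x])
[12] deliver 0→1 → N1(part t2 [x])
[13] deliver 1→0 → ∅
[14] deliver 0→2 → N2(part t2 [x])
[15] deliver 2→0 → ∅
[16] propose(0,'p') → N0(coor t5 [x])
[17] deliver 0→2 → N2(part t3 [x])
[18] deliver 0→2 → N2(part t4 [x])
[19] deliver 1→0 → ∅

no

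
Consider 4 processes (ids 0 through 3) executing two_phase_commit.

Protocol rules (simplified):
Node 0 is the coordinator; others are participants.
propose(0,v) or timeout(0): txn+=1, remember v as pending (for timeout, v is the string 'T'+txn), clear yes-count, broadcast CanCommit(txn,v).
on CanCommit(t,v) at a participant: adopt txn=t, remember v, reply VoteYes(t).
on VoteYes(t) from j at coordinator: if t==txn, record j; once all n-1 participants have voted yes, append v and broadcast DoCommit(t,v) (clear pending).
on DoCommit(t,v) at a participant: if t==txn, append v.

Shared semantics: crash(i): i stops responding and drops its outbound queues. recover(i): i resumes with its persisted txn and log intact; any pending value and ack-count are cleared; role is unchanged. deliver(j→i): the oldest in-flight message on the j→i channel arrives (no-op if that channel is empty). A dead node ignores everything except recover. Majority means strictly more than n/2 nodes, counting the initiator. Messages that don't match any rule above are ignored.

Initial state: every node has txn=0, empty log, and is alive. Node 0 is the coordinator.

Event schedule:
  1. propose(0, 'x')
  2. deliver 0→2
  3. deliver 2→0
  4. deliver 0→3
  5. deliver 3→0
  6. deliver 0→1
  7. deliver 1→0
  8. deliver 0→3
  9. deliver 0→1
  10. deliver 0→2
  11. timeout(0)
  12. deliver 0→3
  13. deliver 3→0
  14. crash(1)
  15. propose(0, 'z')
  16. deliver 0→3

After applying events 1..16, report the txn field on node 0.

1. propose(0,'x'):  <0:coor t1 ->
2. deliver 0→2:  <2:part t1 ->
3. deliver 2→0:  nop
4. deliver 0→3:  <3:part t1 ->
5. deliver 3→0:  nop
6. deliver 0→1:  <1:part t1 ->
7. deliver 1→0:  <0:coor t1 x>
8. deliver 0→3:  <3:part t1 x>
9. deliver 0→1:  <1:part t1 x>
10. deliver 0→2:  <2:part t1 x>
11. timeout(0):  <0:coor t2 x>
12. deliver 0→3:  <3:part t2 x>
13. deliver 3→0:  nop
14. crash(1):  <1:✗part t1 x>
15. propose(0,'z'):  <0:coor t3 x>
16. deliver 0→3:  <3:part t3 x>

3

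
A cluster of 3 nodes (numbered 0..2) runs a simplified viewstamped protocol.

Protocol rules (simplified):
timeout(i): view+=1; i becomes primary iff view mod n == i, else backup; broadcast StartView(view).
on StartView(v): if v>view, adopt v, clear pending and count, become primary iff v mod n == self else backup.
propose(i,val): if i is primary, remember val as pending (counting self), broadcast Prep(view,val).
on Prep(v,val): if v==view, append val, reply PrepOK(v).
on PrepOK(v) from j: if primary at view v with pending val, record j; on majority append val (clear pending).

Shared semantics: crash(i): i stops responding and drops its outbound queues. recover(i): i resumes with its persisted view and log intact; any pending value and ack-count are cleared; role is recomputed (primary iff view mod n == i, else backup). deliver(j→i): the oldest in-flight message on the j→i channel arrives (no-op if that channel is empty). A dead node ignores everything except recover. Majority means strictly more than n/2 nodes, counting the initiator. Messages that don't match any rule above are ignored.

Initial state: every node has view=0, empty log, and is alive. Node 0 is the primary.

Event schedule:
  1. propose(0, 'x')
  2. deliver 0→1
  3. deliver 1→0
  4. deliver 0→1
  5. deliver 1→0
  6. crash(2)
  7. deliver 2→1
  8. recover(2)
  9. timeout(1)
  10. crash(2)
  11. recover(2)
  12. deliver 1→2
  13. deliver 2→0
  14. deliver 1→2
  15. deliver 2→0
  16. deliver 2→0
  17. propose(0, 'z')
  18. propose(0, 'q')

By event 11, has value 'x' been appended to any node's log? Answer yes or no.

[1] propose(0,'x') → ∅
[2] deliver 0→1 → N1(back v0 [x])
[3] deliver 1→0 → N0(prim v0 [x])
[4] deliver 0→1 → ∅
[5] deliver 1→0 → ∅
[6] crash(2) → N2(✗back v0 [-])
[7] deliver 2→1 → ∅
[8] recover(2) → N2(back v0 [-])
[9] timeout(1) → N1(prim v1 [x])
[10] crash(2) → N2(✗back v0 [-])
[11] recover(2) → N2(back v0 [-])

yes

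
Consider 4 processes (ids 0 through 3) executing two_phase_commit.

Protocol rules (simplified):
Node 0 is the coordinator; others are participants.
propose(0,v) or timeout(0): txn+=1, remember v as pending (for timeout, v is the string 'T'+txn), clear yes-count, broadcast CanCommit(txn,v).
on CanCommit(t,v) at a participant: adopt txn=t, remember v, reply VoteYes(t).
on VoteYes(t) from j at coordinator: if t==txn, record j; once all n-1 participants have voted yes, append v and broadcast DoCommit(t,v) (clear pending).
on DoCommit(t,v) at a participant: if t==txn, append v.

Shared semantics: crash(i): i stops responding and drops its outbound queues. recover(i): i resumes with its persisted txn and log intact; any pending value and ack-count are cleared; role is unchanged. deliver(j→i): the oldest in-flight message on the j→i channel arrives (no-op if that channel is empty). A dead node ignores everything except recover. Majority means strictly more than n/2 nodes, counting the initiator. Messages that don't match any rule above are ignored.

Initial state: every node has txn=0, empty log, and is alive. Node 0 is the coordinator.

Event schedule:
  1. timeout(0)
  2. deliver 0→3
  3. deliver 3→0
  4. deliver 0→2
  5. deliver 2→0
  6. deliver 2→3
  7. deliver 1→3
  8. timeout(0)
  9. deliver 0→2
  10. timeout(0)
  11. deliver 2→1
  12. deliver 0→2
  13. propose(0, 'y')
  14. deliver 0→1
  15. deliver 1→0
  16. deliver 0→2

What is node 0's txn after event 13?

4

after 1 — timeout(0): n0:coor/t1/[-]
after 2 — deliver 0→3: n3:part/t1/[-]
after 3 — deliver 3→0: ·
after 4 — deliver 0→2: n2:part/t1/[-]
after 5 — deliver 2→0: ·
after 6 — deliver 2→3: ·
after 7 — deliver 1→3: ·
after 8 — timeout(0): n0:coor/t2/[-]
after 9 — deliver 0→2: n2:part/t2/[-]
after 10 — timeout(0): n0:coor/t3/[-]
after 11 — deliver 2→1: ·
after 12 — deliver 0→2: n2:part/t3/[-]
after 13 — propose(0,'y'): n0:coor/t4/[-]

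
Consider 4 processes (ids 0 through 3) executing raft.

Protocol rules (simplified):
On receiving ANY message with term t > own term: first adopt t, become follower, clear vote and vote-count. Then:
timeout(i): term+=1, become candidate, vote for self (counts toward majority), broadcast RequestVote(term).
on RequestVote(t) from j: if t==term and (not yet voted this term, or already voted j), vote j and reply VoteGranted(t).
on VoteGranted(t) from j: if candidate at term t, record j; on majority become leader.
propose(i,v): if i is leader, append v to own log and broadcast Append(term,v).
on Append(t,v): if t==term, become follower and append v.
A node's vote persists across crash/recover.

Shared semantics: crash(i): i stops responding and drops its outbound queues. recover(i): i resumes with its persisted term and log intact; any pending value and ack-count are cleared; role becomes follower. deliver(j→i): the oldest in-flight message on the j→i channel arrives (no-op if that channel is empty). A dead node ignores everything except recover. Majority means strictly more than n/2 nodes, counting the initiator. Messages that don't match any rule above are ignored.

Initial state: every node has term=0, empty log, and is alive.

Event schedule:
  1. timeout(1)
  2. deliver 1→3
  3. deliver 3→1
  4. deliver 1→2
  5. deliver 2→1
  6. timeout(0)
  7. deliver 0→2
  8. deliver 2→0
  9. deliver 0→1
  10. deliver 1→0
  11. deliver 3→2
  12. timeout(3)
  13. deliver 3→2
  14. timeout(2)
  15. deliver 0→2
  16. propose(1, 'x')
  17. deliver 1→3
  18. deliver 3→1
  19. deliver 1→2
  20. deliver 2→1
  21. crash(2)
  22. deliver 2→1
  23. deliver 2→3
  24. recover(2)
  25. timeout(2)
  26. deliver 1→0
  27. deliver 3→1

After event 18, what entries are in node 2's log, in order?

empty

1. timeout(1):  <1:cand t1 ->
2. deliver 1→3:  <3:foll t1 ->
3. deliver 3→1:  nop
4. deliver 1→2:  <2:foll t1 ->
5. deliver 2→1:  <1:lead t1 ->
6. timeout(0):  <0:cand t1 ->
7. deliver 0→2:  nop
8. deliver 2→0:  nop
9. deliver 0→1:  nop
10. deliver 1→0:  nop
11. deliver 3→2:  nop
12. timeout(3):  <3:cand t2 ->
13. deliver 3→2:  <2:foll t2 ->
14. timeout(2):  <2:cand t3 ->
15. deliver 0→2:  nop
16. propose(1,'x'):  <1:lead t1 x>
17. deliver 1→3:  nop
18. deliver 3→1:  <1:foll t2 x>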